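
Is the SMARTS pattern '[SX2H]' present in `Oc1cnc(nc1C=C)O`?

The pattern [SX2H] describes an aliphatic sulfur with two connections, one being H — a thiol.
The closest candidate here is a hydroxyl group (-OH), but it is an -OH, not an -SH. No other fragment satisfies the full query, so there is no match.

No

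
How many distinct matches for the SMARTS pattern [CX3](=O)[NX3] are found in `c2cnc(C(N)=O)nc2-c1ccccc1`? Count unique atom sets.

[CX3](=O)[NX3] is the SMARTS for an amide: a carbonyl carbon bonded to a trivalent nitrogen.
Exactly one fragment in the molecule meets all constraints, giving 1 match.

1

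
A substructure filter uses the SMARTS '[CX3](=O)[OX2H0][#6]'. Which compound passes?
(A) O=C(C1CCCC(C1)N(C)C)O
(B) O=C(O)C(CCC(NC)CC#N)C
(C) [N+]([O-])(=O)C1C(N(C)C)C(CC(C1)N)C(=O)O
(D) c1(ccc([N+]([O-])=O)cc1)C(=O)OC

D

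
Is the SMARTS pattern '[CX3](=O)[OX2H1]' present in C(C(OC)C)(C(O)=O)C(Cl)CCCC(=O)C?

Yes

The pattern [CX3](=O)[OX2H1] describes an sp2 carbon double-bonded to O and single-bonded to an -OH oxygen — a carboxylic acid.
The molecule carries a carboxylic acid group (-C(=O)OH), whose atoms satisfy every constraint of the query, so the pattern matches.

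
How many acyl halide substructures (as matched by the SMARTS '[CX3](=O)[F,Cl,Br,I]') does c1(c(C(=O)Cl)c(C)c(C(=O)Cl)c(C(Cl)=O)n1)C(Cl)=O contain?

4

[CX3](=O)[F,Cl,Br,I] is the SMARTS for an acyl halide: a carbonyl carbon bonded to a halogen.
The molecule carries 4 separate instances of an acyl chloride (-C(=O)Cl) meeting every constraint; each maps to a distinct set of atoms, giving 4 matches.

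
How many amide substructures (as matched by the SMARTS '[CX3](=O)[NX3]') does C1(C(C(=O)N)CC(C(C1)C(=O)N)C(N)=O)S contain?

3

[CX3](=O)[NX3] is the SMARTS for an amide: a carbonyl carbon bonded to a trivalent nitrogen.
The molecule carries 3 separate instances of a primary amide (-C(=O)NH2) meeting every constraint; each maps to a distinct set of atoms, giving 3 matches.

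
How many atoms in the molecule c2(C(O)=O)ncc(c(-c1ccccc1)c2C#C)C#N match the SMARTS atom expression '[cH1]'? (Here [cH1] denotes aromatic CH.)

6

Check the 19 heavy atoms by environment: 1× n (aromatic, H0) → no; 5× c (aromatic, H0) → no; 6× c (aromatic, H1) → match; 3× C (H0) → no; 1× O (H0) → no; 1× O (H1) → no; 1× N (H0) → no; 1× C (H1) → no.
That gives 6 matching atoms.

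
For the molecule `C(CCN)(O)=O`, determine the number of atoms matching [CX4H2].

2

The query [CX4H2] means: sp3 carbon (X4) with exactly two hydrogens.
Check the 6 heavy atoms by environment: 2× C (H2, X4) → match; 1× C (H0, X3) → no; 1× O (H0, X1) → no; 1× O (H1, X2) → no; 1× N (H2, X3) → no.
That gives 2 matching atoms.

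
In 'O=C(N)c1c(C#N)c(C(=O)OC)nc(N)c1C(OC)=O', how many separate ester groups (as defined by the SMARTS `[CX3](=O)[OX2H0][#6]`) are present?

2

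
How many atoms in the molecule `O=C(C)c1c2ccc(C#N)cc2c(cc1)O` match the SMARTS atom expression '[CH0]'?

2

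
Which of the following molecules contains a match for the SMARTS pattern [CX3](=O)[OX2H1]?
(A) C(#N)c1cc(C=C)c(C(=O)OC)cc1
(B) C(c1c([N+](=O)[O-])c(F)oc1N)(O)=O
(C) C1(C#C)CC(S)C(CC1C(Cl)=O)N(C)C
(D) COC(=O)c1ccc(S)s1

[CX3](=O)[OX2H1] describes an sp2 carbon double-bonded to O and single-bonded to an -OH oxygen (a carboxylic acid).
(A) has a methyl-ester group (-C(=O)OCH3) but the singly-bonded O has no H (OX2H0, not OX2H1).
(B) contains a carboxylic acid group (-C(=O)OH), which satisfies every atom and bond constraint.
(C) has an acyl chloride (-C(=O)Cl) but the carbonyl is bonded to Cl, not to an -OH oxygen.
(D) has a methyl-ester group (-C(=O)OCH3) but the singly-bonded O has no H (OX2H0, not OX2H1).
So the answer is (B).

B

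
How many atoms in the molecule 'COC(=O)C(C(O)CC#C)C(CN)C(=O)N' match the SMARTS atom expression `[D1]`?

7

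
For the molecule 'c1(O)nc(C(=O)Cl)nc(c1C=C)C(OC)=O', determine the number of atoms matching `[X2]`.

4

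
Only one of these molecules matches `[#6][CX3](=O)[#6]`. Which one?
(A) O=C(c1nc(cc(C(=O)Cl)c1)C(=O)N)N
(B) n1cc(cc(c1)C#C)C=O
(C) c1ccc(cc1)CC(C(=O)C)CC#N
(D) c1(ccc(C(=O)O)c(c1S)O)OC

C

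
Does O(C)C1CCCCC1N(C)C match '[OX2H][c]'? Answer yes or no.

No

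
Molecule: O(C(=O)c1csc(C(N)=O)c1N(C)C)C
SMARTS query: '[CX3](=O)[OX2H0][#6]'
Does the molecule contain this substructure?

Yes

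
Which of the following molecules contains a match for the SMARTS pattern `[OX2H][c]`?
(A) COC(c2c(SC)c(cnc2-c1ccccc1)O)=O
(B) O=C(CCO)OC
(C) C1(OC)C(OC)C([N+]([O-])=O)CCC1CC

A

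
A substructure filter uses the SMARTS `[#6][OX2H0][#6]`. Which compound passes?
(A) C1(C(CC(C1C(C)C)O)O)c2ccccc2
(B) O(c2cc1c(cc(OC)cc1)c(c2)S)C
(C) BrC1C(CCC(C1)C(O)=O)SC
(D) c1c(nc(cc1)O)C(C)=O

B

[#6][OX2H0][#6] describes an aliphatic oxygen bridging two carbons with no H on the oxygen (an ether).
(A) has a hydroxyl group (-OH) but the oxygen has H1, not H0 bridging two carbons.
(B) contains a methoxy ether (-OCH3), which satisfies every atom and bond constraint.
(C) has a carboxylic acid group (-C(=O)OH) but the -OH oxygen has H1; the =O is OX1, not OX2.
(D) has a hydroxyl group (-OH) but the oxygen has H1, not H0 bridging two carbons.
So the answer is (B).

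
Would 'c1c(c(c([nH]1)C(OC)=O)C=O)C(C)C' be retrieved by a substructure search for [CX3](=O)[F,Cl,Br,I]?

No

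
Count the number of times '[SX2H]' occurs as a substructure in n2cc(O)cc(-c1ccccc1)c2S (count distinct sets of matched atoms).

1

[SX2H] is the SMARTS for a thiol: an aliphatic sulfur with two connections, one being H.
Exactly one fragment in the molecule meets all constraints, giving 1 match.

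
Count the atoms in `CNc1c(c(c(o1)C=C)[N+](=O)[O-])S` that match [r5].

The query [r5] means: r5 matches atoms in a five-membered ring.
Check the 13 heavy atoms by environment: 1× o (aromatic, in 5-ring) → match; 4× c (aromatic, in 5-ring) → match; 1× N (acyclic) → no; 3× C (acyclic) → no; 1× S (acyclic) → no; 1× N (charge +1, acyclic) → no; 1× O (charge -1, acyclic) → no; 1× O (acyclic) → no.
Summing the matching environments: 1 + 4 = 5 matching atoms.

5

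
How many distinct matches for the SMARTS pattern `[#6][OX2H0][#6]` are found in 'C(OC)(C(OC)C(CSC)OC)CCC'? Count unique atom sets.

[#6][OX2H0][#6] is the SMARTS for an ether: an aliphatic oxygen bridging two carbons with no H on the oxygen.
The molecule carries 3 separate instances of a methoxy ether (-OCH3) meeting every constraint; each maps to a distinct set of atoms, giving 3 matches.

3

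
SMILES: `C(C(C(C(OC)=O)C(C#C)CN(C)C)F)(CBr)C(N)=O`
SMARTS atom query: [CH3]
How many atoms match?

3

The query [CH3] means: aliphatic carbon with exactly three hydrogens.
Check the 20 heavy atoms by environment: 2× C (H2) → no; 5× C (H1) → no; 1× Br (H0) → no; 1× F (H0) → no; 3× C (H0) → no; 3× O (H0) → no; 3× C (H3) → match; 1× N (H2) → no; 1× N (H0) → no.
That gives 3 matching atoms.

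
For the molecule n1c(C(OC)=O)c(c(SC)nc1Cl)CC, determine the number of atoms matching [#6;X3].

5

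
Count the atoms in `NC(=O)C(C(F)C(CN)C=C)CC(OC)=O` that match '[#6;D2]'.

3

The query [#6;D2] means: any carbon bonded to exactly two heavy atoms.
Check the 16 heavy atoms by environment: 3× C (D2) → match; 5× C (D3) → no; 2× O (D1) → no; 1× O (D2) → no; 2× C (D1) → no; 2× N (D1) → no; 1× F (D1) → no.
That gives 3 matching atoms.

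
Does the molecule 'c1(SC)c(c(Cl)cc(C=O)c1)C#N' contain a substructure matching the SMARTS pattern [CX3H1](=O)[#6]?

Yes

The pattern [CX3H1](=O)[#6] describes an sp2 carbon with one H, double-bonded to O and single-bonded to carbon — an aldehyde.
The molecule carries an aldehyde (-CHO), whose atoms satisfy every constraint of the query, so the pattern matches.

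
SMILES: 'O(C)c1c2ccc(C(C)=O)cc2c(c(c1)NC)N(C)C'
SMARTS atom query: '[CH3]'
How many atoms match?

The query [CH3] means: aliphatic carbon with exactly three hydrogens.
Check the 20 heavy atoms by environment: 6× c (aromatic, H0) → no; 4× c (aromatic, H1) → no; 2× O (H0) → no; 5× C (H3) → match; 1× C (H0) → no; 1× N (H0) → no; 1× N (H1) → no.
That gives 5 matching atoms.

5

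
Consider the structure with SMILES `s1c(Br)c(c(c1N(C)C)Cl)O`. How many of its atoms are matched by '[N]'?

1

The query [N] means: uppercase N matches aliphatic (non-aromatic) nitrogen only.
Check the 11 heavy atoms by environment: 1× s (aromatic) → no; 4× c (aromatic) → no; 1× Br → no; 1× Cl → no; 1× O → no; 1× N → match; 2× C → no.
That gives 1 matching atom.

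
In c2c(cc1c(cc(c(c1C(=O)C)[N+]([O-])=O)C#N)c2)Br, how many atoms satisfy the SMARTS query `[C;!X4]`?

The query [C;!X4] means: aliphatic carbon that does not have four total connections.
Check the 19 heavy atoms by environment: 10× c (aromatic, X3) → no; 1× C (X3) → match; 2× O (X1) → no; 1× C (X4) → no; 1× C (X2) → match; 1× N (X1) → no; 1× N (charge +1, X3) → no; 1× O (charge -1, X1) → no; 1× Br (X1) → no.
Summing the matching environments: 1 + 1 = 2 matching atoms.

2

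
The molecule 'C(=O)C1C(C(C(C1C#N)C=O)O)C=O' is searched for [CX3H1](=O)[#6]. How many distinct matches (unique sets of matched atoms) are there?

3

[CX3H1](=O)[#6] is the SMARTS for an aldehyde: an sp2 carbon with one H, double-bonded to O and single-bonded to carbon.
The molecule carries 3 separate instances of an aldehyde (-CHO) meeting every constraint; each maps to a distinct set of atoms, giving 3 matches.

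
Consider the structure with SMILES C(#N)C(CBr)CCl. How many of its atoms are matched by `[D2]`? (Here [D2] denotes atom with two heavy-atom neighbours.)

3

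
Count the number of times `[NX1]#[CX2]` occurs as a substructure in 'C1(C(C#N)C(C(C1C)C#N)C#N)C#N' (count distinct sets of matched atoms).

4

[NX1]#[CX2] is the SMARTS for a nitrile: a nitrogen triple-bonded to a two-connected carbon.
The molecule carries 4 separate instances of a nitrile (-C#N) meeting every constraint; each maps to a distinct set of atoms, giving 4 matches.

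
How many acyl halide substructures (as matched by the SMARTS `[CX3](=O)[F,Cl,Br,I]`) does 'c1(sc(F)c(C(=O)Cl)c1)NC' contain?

[CX3](=O)[F,Cl,Br,I] is the SMARTS for an acyl halide: a carbonyl carbon bonded to a halogen.
Exactly one fragment in the molecule meets all constraints, giving 1 match.

1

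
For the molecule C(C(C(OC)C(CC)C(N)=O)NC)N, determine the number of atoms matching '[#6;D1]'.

3

The query [#6;D1] means: carbon bonded to exactly one heavy atom.
Check the 14 heavy atoms by environment: 2× C (D2) → no; 4× C (D3) → no; 2× N (D1) → no; 1× O (D1) → no; 1× N (D2) → no; 3× C (D1) → match; 1× O (D2) → no.
That gives 3 matching atoms.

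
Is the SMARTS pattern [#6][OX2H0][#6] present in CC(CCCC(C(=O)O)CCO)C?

No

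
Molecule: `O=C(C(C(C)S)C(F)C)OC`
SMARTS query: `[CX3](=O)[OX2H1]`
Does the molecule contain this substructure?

No

The pattern [CX3](=O)[OX2H1] describes an sp2 carbon double-bonded to O and single-bonded to an -OH oxygen — a carboxylic acid.
The closest candidate here is a methyl-ester group (-C(=O)OCH3), but the singly-bonded O has no H (OX2H0, not OX2H1). No other fragment satisfies the full query, so there is no match.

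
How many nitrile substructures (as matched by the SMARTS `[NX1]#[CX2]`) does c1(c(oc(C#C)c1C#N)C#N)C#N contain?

3

[NX1]#[CX2] is the SMARTS for a nitrile: a nitrogen triple-bonded to a two-connected carbon.
The molecule carries 3 separate instances of a nitrile (-C#N) meeting every constraint; each maps to a distinct set of atoms, giving 3 matches.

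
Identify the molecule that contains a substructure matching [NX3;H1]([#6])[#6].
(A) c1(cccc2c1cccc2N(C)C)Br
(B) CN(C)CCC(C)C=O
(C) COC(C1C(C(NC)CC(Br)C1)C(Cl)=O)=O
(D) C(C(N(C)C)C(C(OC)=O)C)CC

C

[NX3;H1]([#6])[#6] describes a trivalent nitrogen with one H, bonded to two carbons (a secondary amine).
(A) has a dimethylamino group (-N(CH3)2) but the nitrogen has H0, not H1.
(B) has a dimethylamino group (-N(CH3)2) but the nitrogen has H0, not H1.
(C) contains an N-methylamino group (-NHCH3), which satisfies every atom and bond constraint.
(D) has a dimethylamino group (-N(CH3)2) but the nitrogen has H0, not H1.
So the answer is (C).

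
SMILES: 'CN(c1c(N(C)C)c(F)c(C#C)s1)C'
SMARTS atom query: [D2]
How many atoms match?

2

Check the 14 heavy atoms by environment: 1× s (aromatic, D2) → match; 4× c (aromatic, D3) → no; 2× N (D3) → no; 5× C (D1) → no; 1× F (D1) → no; 1× C (D2) → match.
Summing the matching environments: 1 + 1 = 2 matching atoms.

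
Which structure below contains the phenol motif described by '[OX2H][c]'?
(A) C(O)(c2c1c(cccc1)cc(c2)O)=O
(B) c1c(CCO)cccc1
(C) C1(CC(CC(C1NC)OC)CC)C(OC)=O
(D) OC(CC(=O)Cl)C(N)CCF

[OX2H][c] describes a hydroxyl oxygen attached to an aromatic carbon (a phenol).
(A) contains a hydroxyl group (-OH), which satisfies every atom and bond constraint.
(B) has a hydroxyl group (-OH) but the -OH is on an aliphatic carbon, not an aromatic c.
(C) has a methoxy ether (-OCH3) but the oxygen has H0, not H1.
(D) has a hydroxyl group (-OH) but the -OH is on an aliphatic carbon, not an aromatic c.
So the answer is (A).

A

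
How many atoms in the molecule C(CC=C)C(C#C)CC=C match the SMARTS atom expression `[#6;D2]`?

6

The query [#6;D2] means: any carbon bonded to exactly two heavy atoms.
Check the 10 heavy atoms by environment: 6× C (D2) → match; 1× C (D3) → no; 3× C (D1) → no.
That gives 6 matching atoms.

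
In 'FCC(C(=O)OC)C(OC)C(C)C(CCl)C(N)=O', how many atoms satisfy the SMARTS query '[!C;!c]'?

7

The query [!C;!c] means: neither aliphatic nor aromatic carbon — same as [!#6].
Check the 18 heavy atoms by environment: 11× C → no; 1× Cl → match; 1× F → match; 4× O → match; 1× N → match.
Summing the matching environments: 1 + 1 + 4 + 1 = 7 matching atoms.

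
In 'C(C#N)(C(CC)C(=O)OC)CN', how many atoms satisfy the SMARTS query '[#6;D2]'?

3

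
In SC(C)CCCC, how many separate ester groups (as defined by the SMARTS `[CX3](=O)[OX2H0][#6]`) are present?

0

[CX3](=O)[OX2H0][#6] is the SMARTS for an ester: a carbonyl carbon bonded to an oxygen that is itself bonded to carbon (no H on that O).
No fragment in the molecule satisfies every constraint, giving 0 matches.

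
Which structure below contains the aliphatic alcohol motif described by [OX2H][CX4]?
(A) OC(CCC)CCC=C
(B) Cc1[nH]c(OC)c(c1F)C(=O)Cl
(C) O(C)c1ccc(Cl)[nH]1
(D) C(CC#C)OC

[OX2H][CX4] describes a hydroxyl oxygen bound to an sp3 (X4) carbon (an aliphatic alcohol).
(A) contains a hydroxyl group (-OH), which satisfies every atom and bond constraint.
(B) has a methoxy ether (-OCH3) but the oxygen has H0 (ether), not H1.
(C) has a methoxy ether (-OCH3) but the oxygen has H0 (ether), not H1.
(D) has a methoxy ether (-OCH3) but the oxygen has H0 (ether), not H1.
So the answer is (A).

A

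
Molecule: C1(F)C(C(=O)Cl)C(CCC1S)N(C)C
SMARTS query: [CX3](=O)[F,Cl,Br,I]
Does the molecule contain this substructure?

Yes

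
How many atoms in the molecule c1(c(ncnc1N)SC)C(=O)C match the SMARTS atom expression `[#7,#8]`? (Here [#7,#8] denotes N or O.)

4

The query [#7,#8] means: nitrogen or oxygen (comma = OR).
Check the 12 heavy atoms by environment: 2× n (aromatic) → match; 4× c (aromatic) → no; 1× S → no; 3× C → no; 1× N → match; 1× O → match.
Summing the matching environments: 2 + 1 + 1 = 4 matching atoms.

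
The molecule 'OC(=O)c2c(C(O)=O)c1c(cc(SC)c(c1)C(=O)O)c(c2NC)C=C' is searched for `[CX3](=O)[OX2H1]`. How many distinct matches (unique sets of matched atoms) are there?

3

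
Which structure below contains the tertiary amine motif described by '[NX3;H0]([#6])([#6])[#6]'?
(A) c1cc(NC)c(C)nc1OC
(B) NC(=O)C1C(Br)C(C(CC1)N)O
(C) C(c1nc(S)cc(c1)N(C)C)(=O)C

C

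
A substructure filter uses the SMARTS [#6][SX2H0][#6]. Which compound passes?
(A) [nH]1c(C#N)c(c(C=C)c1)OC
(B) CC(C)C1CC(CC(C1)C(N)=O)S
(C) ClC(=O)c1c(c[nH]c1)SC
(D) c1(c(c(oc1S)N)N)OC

C

[#6][SX2H0][#6] describes an aliphatic sulfur bridging two carbons with no H on the sulfur (a thioether).
(A) has a methoxy ether (-OCH3) but the bridging atom is O, not S.
(B) has a thiol (-SH) but the sulfur has H1, not H0 bridging two carbons.
(C) contains a methylthio ether (-SCH3), which satisfies every atom and bond constraint.
(D) has a thiol (-SH) but the sulfur has H1, not H0 bridging two carbons.
So the answer is (C).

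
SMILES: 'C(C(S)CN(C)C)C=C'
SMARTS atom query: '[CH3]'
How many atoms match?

2

Check the 9 heavy atoms by environment: 3× C (H2) → no; 2× C (H1) → no; 1× N (H0) → no; 2× C (H3) → match; 1× S (H1) → no.
That gives 2 matching atoms.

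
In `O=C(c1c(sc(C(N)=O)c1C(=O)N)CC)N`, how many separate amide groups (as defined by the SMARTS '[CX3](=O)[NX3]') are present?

3

[CX3](=O)[NX3] is the SMARTS for an amide: a carbonyl carbon bonded to a trivalent nitrogen.
The molecule carries 3 separate instances of a primary amide (-C(=O)NH2) meeting every constraint; each maps to a distinct set of atoms, giving 3 matches.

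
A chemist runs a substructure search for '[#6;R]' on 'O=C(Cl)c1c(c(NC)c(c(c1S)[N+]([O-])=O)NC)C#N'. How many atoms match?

6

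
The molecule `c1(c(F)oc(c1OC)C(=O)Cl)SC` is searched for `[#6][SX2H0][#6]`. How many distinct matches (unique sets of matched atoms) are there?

[#6][SX2H0][#6] is the SMARTS for a thioether: an aliphatic sulfur bridging two carbons with no H on the sulfur.
Exactly one fragment in the molecule meets all constraints, giving 1 match.

1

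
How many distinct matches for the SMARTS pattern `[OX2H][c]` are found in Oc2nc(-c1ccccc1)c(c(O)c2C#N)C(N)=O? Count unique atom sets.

[OX2H][c] is the SMARTS for a phenol: a hydroxyl oxygen attached to an aromatic carbon.
The molecule carries 2 separate instances of a hydroxyl group (-OH) meeting every constraint; each maps to a distinct set of atoms, giving 2 matches.

2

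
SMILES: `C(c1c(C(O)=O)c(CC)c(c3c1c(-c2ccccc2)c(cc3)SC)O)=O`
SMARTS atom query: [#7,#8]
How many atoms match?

The query [#7,#8] means: nitrogen or oxygen (comma = OR).
Check the 26 heavy atoms by environment: 16× c (aromatic) → no; 5× C → no; 4× O → match; 1× S → no.
That gives 4 matching atoms.

4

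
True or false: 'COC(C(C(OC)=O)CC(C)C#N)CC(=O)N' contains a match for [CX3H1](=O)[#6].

False

The pattern [CX3H1](=O)[#6] describes an sp2 carbon with one H, double-bonded to O and single-bonded to carbon — an aldehyde.
The closest candidate here is a methyl-ester group (-C(=O)OCH3), but the carbonyl carbon has H0, not H1. No other fragment satisfies the full query, so there is no match.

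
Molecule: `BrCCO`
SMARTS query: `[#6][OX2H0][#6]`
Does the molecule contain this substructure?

The pattern [#6][OX2H0][#6] describes an aliphatic oxygen bridging two carbons with no H on the oxygen — an ether.
The closest candidate here is a hydroxyl group (-OH), but the oxygen has H1, not H0 bridging two carbons. No other fragment satisfies the full query, so there is no match.

No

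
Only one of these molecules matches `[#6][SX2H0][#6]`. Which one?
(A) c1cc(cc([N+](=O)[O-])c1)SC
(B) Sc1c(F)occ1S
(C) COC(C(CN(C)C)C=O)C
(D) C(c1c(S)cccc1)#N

[#6][SX2H0][#6] describes an aliphatic sulfur bridging two carbons with no H on the sulfur (a thioether).
(A) contains a methylthio ether (-SCH3), which satisfies every atom and bond constraint.
(B) has a thiol (-SH) but the sulfur has H1, not H0 bridging two carbons.
(C) has a methoxy ether (-OCH3) but the bridging atom is O, not S.
(D) has a thiol (-SH) but the sulfur has H1, not H0 bridging two carbons.
So the answer is (A).

A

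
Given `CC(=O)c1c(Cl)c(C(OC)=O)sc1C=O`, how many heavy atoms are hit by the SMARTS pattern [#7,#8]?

The query [#7,#8] means: nitrogen or oxygen (comma = OR).
Check the 15 heavy atoms by environment: 1× s (aromatic) → no; 4× c (aromatic) → no; 5× C → no; 4× O → match; 1× Cl → no.
That gives 4 matching atoms.

4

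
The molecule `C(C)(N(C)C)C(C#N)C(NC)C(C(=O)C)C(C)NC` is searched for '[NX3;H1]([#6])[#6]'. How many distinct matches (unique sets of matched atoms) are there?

[NX3;H1]([#6])[#6] is the SMARTS for a secondary amine: a trivalent nitrogen with one H, bonded to two carbons.
The molecule carries 2 separate instances of an N-methylamino group (-NHCH3) meeting every constraint; each maps to a distinct set of atoms, giving 2 matches.

2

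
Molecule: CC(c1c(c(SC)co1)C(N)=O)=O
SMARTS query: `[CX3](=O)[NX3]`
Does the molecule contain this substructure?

Yes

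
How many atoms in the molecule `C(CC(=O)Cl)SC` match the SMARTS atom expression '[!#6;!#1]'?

Check the 7 heavy atoms by environment: 4× C → no; 1× S → match; 1× O → match; 1× Cl → match.
Summing the matching environments: 1 + 1 + 1 = 3 matching atoms.

3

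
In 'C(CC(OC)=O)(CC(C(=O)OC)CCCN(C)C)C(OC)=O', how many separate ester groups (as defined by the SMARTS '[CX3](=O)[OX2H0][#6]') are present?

3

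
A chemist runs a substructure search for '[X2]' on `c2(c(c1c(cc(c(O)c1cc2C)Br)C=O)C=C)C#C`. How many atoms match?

The query [X2] means: any atom with exactly two total connections (bonds + H).
Check the 19 heavy atoms by environment: 10× c (aromatic, X3) → no; 3× C (X3) → no; 1× O (X1) → no; 1× O (X2) → match; 2× C (X2) → match; 1× Br (X1) → no; 1× C (X4) → no.
Summing the matching environments: 1 + 2 = 3 matching atoms.

3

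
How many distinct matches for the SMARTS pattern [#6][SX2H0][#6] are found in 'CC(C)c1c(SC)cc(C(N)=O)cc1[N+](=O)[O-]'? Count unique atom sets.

1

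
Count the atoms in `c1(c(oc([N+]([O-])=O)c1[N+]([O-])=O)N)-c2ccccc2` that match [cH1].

5

The query [cH1] means: aromatic carbon bearing exactly one hydrogen.
Check the 18 heavy atoms by environment: 1× o (aromatic, H0) → no; 5× c (aromatic, H0) → no; 2× N (charge +1, H0) → no; 2× O (charge -1, H0) → no; 2× O (H0) → no; 5× c (aromatic, H1) → match; 1× N (H2) → no.
That gives 5 matching atoms.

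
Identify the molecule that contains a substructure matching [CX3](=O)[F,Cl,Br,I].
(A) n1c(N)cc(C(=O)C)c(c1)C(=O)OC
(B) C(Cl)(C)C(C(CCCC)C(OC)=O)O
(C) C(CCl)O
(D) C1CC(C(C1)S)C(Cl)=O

D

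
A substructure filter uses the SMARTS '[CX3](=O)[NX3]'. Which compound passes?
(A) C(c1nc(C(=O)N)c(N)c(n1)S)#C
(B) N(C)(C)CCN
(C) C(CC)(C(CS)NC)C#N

[CX3](=O)[NX3] describes a carbonyl carbon bonded to a trivalent nitrogen (an amide).
(A) contains a primary amide (-C(=O)NH2), which satisfies every atom and bond constraint.
(B) has a primary amino group (-NH2) but the -NH2 is not attached to a carbonyl carbon.
(C) has a nitrile (-C#N) but the nitrile N is NX1 (triple-bonded), not NX3.
So the answer is (A).

A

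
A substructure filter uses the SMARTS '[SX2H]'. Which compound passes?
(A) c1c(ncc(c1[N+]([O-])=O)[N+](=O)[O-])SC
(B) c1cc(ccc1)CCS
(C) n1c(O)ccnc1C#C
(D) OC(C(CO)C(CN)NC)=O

B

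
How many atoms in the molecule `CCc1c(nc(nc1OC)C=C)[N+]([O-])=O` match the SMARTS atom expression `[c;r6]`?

4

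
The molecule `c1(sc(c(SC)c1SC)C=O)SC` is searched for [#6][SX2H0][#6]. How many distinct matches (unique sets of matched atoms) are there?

3

[#6][SX2H0][#6] is the SMARTS for a thioether: an aliphatic sulfur bridging two carbons with no H on the sulfur.
The molecule carries 3 separate instances of a methylthio ether (-SCH3) meeting every constraint; each maps to a distinct set of atoms, giving 3 matches.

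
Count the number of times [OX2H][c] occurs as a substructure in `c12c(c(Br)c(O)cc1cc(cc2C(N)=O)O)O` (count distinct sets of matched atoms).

[OX2H][c] is the SMARTS for a phenol: a hydroxyl oxygen attached to an aromatic carbon.
The molecule carries 3 separate instances of a hydroxyl group (-OH) meeting every constraint; each maps to a distinct set of atoms, giving 3 matches.

3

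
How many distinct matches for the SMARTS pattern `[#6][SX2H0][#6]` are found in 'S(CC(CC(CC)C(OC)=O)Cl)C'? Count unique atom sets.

[#6][SX2H0][#6] is the SMARTS for a thioether: an aliphatic sulfur bridging two carbons with no H on the sulfur.
Exactly one fragment in the molecule meets all constraints, giving 1 match.

1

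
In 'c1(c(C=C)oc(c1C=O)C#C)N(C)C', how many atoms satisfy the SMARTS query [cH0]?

Check the 14 heavy atoms by environment: 1× o (aromatic, H0) → no; 4× c (aromatic, H0) → match; 3× C (H1) → no; 1× C (H2) → no; 1× C (H0) → no; 1× O (H0) → no; 1× N (H0) → no; 2× C (H3) → no.
That gives 4 matching atoms.

4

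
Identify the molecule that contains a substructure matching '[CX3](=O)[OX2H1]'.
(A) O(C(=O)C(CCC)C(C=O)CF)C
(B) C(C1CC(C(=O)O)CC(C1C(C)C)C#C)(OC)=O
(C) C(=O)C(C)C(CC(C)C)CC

[CX3](=O)[OX2H1] describes an sp2 carbon double-bonded to O and single-bonded to an -OH oxygen (a carboxylic acid).
(A) has an aldehyde (-CHO) but there is no singly-bonded oxygen on the carbonyl carbon.
(B) contains a carboxylic acid group (-C(=O)OH), which satisfies every atom and bond constraint.
(C) has an aldehyde (-CHO) but there is no singly-bonded oxygen on the carbonyl carbon.
So the answer is (B).

B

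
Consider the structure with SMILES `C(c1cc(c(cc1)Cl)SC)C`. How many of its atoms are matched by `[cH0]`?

3

The query [cH0] means: aromatic carbon with no attached hydrogen (substituted or ring-fusion).
Check the 11 heavy atoms by environment: 3× c (aromatic, H1) → no; 3× c (aromatic, H0) → match; 1× Cl (H0) → no; 1× S (H0) → no; 2× C (H3) → no; 1× C (H2) → no.
That gives 3 matching atoms.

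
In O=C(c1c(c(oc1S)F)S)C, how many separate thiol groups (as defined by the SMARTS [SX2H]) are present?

[SX2H] is the SMARTS for a thiol: an aliphatic sulfur with two connections, one being H.
The molecule carries 2 separate instances of a thiol (-SH) meeting every constraint; each maps to a distinct set of atoms, giving 2 matches.

2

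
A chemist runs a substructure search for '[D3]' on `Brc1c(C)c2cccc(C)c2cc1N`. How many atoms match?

6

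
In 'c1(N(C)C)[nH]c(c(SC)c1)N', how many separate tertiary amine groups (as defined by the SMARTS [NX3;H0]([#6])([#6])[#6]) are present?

[NX3;H0]([#6])([#6])[#6] is the SMARTS for a tertiary amine: a trivalent nitrogen with no H, bonded to three carbons.
Exactly one fragment in the molecule meets all constraints, giving 1 match.

1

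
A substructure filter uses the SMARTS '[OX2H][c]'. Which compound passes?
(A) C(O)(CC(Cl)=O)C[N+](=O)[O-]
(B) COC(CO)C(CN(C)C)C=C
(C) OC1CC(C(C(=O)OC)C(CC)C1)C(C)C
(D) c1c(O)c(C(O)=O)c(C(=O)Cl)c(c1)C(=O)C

[OX2H][c] describes a hydroxyl oxygen attached to an aromatic carbon (a phenol).
(A) has a hydroxyl group (-OH) but the -OH is on an aliphatic carbon, not an aromatic c.
(B) has a hydroxyl group (-OH) but the -OH is on an aliphatic carbon, not an aromatic c.
(C) has a hydroxyl group (-OH) but the -OH is on an aliphatic carbon, not an aromatic c.
(D) contains a hydroxyl group (-OH), which satisfies every atom and bond constraint.
So the answer is (D).

D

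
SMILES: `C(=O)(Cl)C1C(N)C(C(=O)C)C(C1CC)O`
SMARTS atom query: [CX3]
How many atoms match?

2

The query [CX3] means: C with X3: aliphatic carbon with exactly 3 total connections.
Check the 15 heavy atoms by environment: 8× C (X4) → no; 1× N (X3) → no; 2× C (X3) → match; 2× O (X1) → no; 1× O (X2) → no; 1× Cl (X1) → no.
That gives 2 matching atoms.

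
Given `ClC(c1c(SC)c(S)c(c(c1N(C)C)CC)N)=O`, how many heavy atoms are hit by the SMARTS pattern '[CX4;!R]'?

5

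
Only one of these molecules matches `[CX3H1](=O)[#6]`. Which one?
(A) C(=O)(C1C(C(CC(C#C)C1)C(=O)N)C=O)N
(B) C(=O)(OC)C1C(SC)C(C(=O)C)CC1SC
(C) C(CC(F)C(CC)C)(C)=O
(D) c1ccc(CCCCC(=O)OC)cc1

A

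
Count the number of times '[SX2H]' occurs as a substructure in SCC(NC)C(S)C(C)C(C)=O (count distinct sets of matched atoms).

2

[SX2H] is the SMARTS for a thiol: an aliphatic sulfur with two connections, one being H.
The molecule carries 2 separate instances of a thiol (-SH) meeting every constraint; each maps to a distinct set of atoms, giving 2 matches.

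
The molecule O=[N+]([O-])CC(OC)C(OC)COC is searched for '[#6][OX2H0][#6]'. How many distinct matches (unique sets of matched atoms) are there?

[#6][OX2H0][#6] is the SMARTS for an ether: an aliphatic oxygen bridging two carbons with no H on the oxygen.
The molecule carries 3 separate instances of a methoxy ether (-OCH3) meeting every constraint; each maps to a distinct set of atoms, giving 3 matches.

3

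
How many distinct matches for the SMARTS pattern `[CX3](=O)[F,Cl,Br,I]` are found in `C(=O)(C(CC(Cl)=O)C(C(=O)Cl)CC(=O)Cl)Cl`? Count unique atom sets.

4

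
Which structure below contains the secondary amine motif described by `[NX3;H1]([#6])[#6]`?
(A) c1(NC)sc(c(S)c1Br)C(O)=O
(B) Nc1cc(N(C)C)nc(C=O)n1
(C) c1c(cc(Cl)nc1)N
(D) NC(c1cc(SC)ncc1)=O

[NX3;H1]([#6])[#6] describes a trivalent nitrogen with one H, bonded to two carbons (a secondary amine).
(A) contains an N-methylamino group (-NHCH3), which satisfies every atom and bond constraint.
(B) has a dimethylamino group (-N(CH3)2) but the nitrogen has H0, not H1.
(C) has a primary amino group (-NH2) but the nitrogen has H2 and only one carbon neighbour.
(D) has a primary amide (-C(=O)NH2) but the -C(=O)NH2 nitrogen has H2, not H1.
So the answer is (A).

A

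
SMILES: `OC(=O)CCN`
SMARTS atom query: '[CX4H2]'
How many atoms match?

The query [CX4H2] means: sp3 carbon (X4) with exactly two hydrogens.
Check the 6 heavy atoms by environment: 2× C (H2, X4) → match; 1× N (H2, X3) → no; 1× C (H0, X3) → no; 1× O (H0, X1) → no; 1× O (H1, X2) → no.
That gives 2 matching atoms.

2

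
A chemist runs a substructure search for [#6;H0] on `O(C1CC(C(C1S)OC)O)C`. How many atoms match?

0

Check the 11 heavy atoms by environment: 4× C (H1) → no; 1× C (H2) → no; 2× O (H0) → no; 2× C (H3) → no; 1× O (H1) → no; 1× S (H1) → no.
No environment satisfies the query, so 0 matching atoms.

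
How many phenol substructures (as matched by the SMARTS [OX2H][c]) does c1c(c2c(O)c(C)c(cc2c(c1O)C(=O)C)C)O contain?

3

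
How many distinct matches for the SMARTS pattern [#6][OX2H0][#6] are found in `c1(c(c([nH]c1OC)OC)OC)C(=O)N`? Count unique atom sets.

3

[#6][OX2H0][#6] is the SMARTS for an ether: an aliphatic oxygen bridging two carbons with no H on the oxygen.
The molecule carries 3 separate instances of a methoxy ether (-OCH3) meeting every constraint; each maps to a distinct set of atoms, giving 3 matches.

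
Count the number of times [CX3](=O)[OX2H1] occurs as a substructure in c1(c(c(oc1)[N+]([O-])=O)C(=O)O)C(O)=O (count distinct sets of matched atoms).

[CX3](=O)[OX2H1] is the SMARTS for a carboxylic acid: an sp2 carbon double-bonded to O and single-bonded to an -OH oxygen.
The molecule carries 2 separate instances of a carboxylic acid group (-C(=O)OH) meeting every constraint; each maps to a distinct set of atoms, giving 2 matches.

2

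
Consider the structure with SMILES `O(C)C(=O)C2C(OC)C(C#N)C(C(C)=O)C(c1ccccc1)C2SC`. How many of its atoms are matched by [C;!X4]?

The query [C;!X4] means: aliphatic carbon that does not have four total connections.
Check the 25 heavy atoms by environment: 10× C (X4) → no; 2× O (X2) → no; 1× S (X2) → no; 2× C (X3) → match; 2× O (X1) → no; 1× C (X2) → match; 1× N (X1) → no; 6× c (aromatic, X3) → no.
Summing the matching environments: 2 + 1 = 3 matching atoms.

3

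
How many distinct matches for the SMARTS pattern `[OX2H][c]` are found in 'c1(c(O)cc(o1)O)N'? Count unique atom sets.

[OX2H][c] is the SMARTS for a phenol: a hydroxyl oxygen attached to an aromatic carbon.
The molecule carries 2 separate instances of a hydroxyl group (-OH) meeting every constraint; each maps to a distinct set of atoms, giving 2 matches.

2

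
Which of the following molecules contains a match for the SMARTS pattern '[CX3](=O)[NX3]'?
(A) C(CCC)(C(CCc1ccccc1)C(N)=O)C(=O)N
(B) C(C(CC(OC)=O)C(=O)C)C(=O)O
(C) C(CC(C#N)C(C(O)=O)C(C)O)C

A

[CX3](=O)[NX3] describes a carbonyl carbon bonded to a trivalent nitrogen (an amide).
(A) contains a primary amide (-C(=O)NH2), which satisfies every atom and bond constraint.
(B) has a carboxylic acid group (-C(=O)OH) but the carbonyl is bonded to O, not to an NX3 nitrogen.
(C) has a carboxylic acid group (-C(=O)OH) but the carbonyl is bonded to O, not to an NX3 nitrogen.
So the answer is (A).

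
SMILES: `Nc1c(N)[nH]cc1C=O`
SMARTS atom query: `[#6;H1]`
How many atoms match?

2

Check the 9 heavy atoms by environment: 1× n (aromatic, H1) → no; 3× c (aromatic, H0) → no; 1× c (aromatic, H1) → match; 2× N (H2) → no; 1× C (H1) → match; 1× O (H0) → no.
Summing the matching environments: 1 + 1 = 2 matching atoms.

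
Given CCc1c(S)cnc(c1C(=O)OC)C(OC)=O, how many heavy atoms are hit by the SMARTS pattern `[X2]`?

4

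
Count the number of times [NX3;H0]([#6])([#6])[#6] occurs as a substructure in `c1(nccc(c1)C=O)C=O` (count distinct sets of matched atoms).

0

[NX3;H0]([#6])([#6])[#6] is the SMARTS for a tertiary amine: a trivalent nitrogen with no H, bonded to three carbons.
No fragment in the molecule satisfies every constraint, giving 0 matches.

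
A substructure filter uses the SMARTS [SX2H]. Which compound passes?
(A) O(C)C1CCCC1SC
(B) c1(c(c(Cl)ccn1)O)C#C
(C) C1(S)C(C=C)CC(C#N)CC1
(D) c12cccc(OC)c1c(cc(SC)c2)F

C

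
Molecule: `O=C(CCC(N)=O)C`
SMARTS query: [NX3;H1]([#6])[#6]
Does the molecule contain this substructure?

No

The pattern [NX3;H1]([#6])[#6] describes a trivalent nitrogen with one H, bonded to two carbons — a secondary amine.
The closest candidate here is a primary amide (-C(=O)NH2), but the -C(=O)NH2 nitrogen has H2, not H1. No other fragment satisfies the full query, so there is no match.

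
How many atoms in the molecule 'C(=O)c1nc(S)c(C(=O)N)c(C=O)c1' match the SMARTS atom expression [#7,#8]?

5

The query [#7,#8] means: nitrogen or oxygen (comma = OR).
Check the 14 heavy atoms by environment: 1× n (aromatic) → match; 5× c (aromatic) → no; 3× C → no; 3× O → match; 1× N → match; 1× S → no.
Summing the matching environments: 1 + 3 + 1 = 5 matching atoms.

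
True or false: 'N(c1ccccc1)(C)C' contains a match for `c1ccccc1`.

The pattern c1ccccc1 describes six aromatic carbons in a ring — a benzene ring.
The required atom environment is present in the molecule, so the pattern matches.

True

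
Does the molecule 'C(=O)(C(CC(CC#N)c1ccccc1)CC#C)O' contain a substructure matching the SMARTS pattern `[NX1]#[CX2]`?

Yes

The pattern [NX1]#[CX2] describes a nitrogen triple-bonded to a two-connected carbon — a nitrile.
The molecule carries a nitrile (-C#N), whose atoms satisfy every constraint of the query, so the pattern matches.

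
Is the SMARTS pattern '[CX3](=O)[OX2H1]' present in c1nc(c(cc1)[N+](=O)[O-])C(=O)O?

Yes

The pattern [CX3](=O)[OX2H1] describes an sp2 carbon double-bonded to O and single-bonded to an -OH oxygen — a carboxylic acid.
The molecule carries a carboxylic acid group (-C(=O)OH), whose atoms satisfy every constraint of the query, so the pattern matches.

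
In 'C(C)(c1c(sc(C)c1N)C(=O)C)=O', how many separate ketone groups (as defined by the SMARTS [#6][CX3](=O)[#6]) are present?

[#6][CX3](=O)[#6] is the SMARTS for a ketone: a carbonyl carbon (no H) flanked by two carbons.
The molecule carries 2 separate instances of an acetyl/ketone group (-C(=O)CH3) meeting every constraint; each maps to a distinct set of atoms, giving 2 matches.

2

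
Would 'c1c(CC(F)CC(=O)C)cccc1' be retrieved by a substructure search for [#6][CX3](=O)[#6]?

Yes

The pattern [#6][CX3](=O)[#6] describes a carbonyl carbon (no H) flanked by two carbons — a ketone.
The molecule carries an acetyl/ketone group (-C(=O)CH3), whose atoms satisfy every constraint of the query, so the pattern matches.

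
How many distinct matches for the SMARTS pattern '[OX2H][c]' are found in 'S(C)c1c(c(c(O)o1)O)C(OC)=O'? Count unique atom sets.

[OX2H][c] is the SMARTS for a phenol: a hydroxyl oxygen attached to an aromatic carbon.
The molecule carries 2 separate instances of a hydroxyl group (-OH) meeting every constraint; each maps to a distinct set of atoms, giving 2 matches.

2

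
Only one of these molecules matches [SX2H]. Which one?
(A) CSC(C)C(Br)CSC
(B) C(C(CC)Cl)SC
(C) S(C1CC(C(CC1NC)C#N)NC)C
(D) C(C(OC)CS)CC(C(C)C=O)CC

D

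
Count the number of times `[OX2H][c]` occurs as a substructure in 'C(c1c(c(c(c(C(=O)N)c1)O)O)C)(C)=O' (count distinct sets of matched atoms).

[OX2H][c] is the SMARTS for a phenol: a hydroxyl oxygen attached to an aromatic carbon.
The molecule carries 2 separate instances of a hydroxyl group (-OH) meeting every constraint; each maps to a distinct set of atoms, giving 2 matches.

2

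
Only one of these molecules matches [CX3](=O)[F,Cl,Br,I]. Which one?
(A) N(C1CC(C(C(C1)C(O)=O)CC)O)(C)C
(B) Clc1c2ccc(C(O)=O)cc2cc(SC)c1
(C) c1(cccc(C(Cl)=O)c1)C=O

[CX3](=O)[F,Cl,Br,I] describes a carbonyl carbon bonded to a halogen (an acyl halide).
(A) has a carboxylic acid group (-C(=O)OH) but the carbonyl is bonded to -OH, not to a halogen.
(B) has a chloro substituent but the Cl is not on a carbonyl carbon.
(C) contains an acyl chloride (-C(=O)Cl), which satisfies every atom and bond constraint.
So the answer is (C).

C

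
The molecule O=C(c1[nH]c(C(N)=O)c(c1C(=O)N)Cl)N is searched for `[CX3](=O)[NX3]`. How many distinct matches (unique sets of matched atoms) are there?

3

[CX3](=O)[NX3] is the SMARTS for an amide: a carbonyl carbon bonded to a trivalent nitrogen.
The molecule carries 3 separate instances of a primary amide (-C(=O)NH2) meeting every constraint; each maps to a distinct set of atoms, giving 3 matches.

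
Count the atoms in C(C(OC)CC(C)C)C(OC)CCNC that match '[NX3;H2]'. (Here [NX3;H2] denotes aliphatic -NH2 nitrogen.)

Check the 15 heavy atoms by environment: 4× C (H2, X4) → no; 3× C (H1, X4) → no; 1× N (H1, X3) → no; 5× C (H3, X4) → no; 2× O (H0, X2) → no.
No environment satisfies the query, so 0 matching atoms.

0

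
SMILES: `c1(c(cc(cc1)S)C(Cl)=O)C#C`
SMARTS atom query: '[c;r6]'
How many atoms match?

6

Check the 12 heavy atoms by environment: 6× c (aromatic, in 6-ring) → match; 3× C (acyclic) → no; 1× O (acyclic) → no; 1× Cl (acyclic) → no; 1× S (acyclic) → no.
That gives 6 matching atoms.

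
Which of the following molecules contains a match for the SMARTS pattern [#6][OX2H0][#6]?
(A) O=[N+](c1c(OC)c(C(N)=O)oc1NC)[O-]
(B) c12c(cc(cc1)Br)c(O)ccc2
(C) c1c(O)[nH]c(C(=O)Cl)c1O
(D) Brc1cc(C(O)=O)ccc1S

[#6][OX2H0][#6] describes an aliphatic oxygen bridging two carbons with no H on the oxygen (an ether).
(A) contains a methoxy ether (-OCH3), which satisfies every atom and bond constraint.
(B) has a hydroxyl group (-OH) but the oxygen has H1, not H0 bridging two carbons.
(C) has a hydroxyl group (-OH) but the oxygen has H1, not H0 bridging two carbons.
(D) has a carboxylic acid group (-C(=O)OH) but the -OH oxygen has H1; the =O is OX1, not OX2.
So the answer is (A).

A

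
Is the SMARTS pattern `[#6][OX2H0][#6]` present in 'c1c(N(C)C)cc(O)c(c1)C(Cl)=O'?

No

The pattern [#6][OX2H0][#6] describes an aliphatic oxygen bridging two carbons with no H on the oxygen — an ether.
The closest candidate here is a hydroxyl group (-OH), but the oxygen has H1, not H0 bridging two carbons. No other fragment satisfies the full query, so there is no match.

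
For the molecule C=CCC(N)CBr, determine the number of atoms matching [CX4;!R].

3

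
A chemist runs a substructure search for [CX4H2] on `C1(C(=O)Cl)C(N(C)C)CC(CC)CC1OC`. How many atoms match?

The query [CX4H2] means: sp3 carbon (X4) with exactly two hydrogens.
Check the 16 heavy atoms by environment: 3× C (H2, X4) → match; 4× C (H1, X4) → no; 4× C (H3, X4) → no; 1× O (H0, X2) → no; 1× C (H0, X3) → no; 1× O (H0, X1) → no; 1× Cl (H0, X1) → no; 1× N (H0, X3) → no.
That gives 3 matching atoms.

3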